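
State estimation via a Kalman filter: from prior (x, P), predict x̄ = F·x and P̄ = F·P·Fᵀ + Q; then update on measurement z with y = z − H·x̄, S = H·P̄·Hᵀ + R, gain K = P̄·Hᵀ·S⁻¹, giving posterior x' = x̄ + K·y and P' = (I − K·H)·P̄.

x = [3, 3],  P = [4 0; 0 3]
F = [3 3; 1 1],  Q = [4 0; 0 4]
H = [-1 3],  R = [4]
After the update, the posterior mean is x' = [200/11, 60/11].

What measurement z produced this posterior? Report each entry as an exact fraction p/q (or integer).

z = [-2]

x̄ = F·x = [18, 6]
P̄ = F·P·Fᵀ + Q = [67 21; 21 11]
S = H·P̄·Hᵀ + R = [44]
K = P̄·Hᵀ·S⁻¹ = [-1/11; 3/11]
x' − x̄ = [2/11, -6/11] = K·y
y = (KᵀK)⁻¹·Kᵀ·(x' − x̄) = [-2]
z = y + H·x̄ = [-2] + [0] = [-2]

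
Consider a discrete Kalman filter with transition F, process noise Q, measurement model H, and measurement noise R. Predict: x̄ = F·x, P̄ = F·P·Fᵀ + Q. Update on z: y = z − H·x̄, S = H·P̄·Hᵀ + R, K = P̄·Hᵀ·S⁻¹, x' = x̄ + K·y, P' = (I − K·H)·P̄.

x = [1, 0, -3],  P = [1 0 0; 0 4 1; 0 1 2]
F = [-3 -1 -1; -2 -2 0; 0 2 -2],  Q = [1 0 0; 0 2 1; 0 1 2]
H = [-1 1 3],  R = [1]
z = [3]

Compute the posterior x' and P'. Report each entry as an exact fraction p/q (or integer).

x' = [182/129, 31/43, 163/129]
P' = [2126/129 562/43 142/129; 562/43 703/43 -50/43; 142/129 -50/43 113/129]

x̄ = F·x = [0, -2, 6]
P̄ = F·P·Fᵀ + Q = [18 16 -4; 16 22 -11; -4 -11 18]
y = z − H·x̄ = [-13]
S = H·P̄·Hᵀ + R = [129]
K = P̄·Hᵀ·S⁻¹ = [-14/129; -9/43; 47/129]
x' = x̄ + K·y = [182/129, 31/43, 163/129]
P' = (I − K·H)·P̄ = [2126/129 562/43 142/129; 562/43 703/43 -50/43; 142/129 -50/43 113/129]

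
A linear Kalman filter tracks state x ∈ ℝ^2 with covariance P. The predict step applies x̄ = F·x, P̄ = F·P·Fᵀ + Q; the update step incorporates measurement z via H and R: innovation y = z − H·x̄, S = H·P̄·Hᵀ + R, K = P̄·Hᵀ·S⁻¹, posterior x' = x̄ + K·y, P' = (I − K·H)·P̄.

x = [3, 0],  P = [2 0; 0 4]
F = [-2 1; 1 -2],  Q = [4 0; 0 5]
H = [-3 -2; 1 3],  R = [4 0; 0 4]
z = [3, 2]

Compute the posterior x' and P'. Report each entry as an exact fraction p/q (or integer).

x' = [-2114/997, 1434/997]
P' = [992/997 -688/997; -688/997 2332/2991]

x̄ = F·x = [-6, 3]
P̄ = F·P·Fᵀ + Q = [16 -12; -12 23]
y = z − H·x̄ = [-9, -1]
S = H·P̄·Hᵀ + R = [96 -54; -54 155]
K = P̄·Hᵀ·S⁻¹ = [-400/997 -268/997; 382/2991 411/997]
x' = x̄ + K·y = [-2114/997, 1434/997]
P' = (I − K·H)·P̄ = [992/997 -688/997; -688/997 2332/2991]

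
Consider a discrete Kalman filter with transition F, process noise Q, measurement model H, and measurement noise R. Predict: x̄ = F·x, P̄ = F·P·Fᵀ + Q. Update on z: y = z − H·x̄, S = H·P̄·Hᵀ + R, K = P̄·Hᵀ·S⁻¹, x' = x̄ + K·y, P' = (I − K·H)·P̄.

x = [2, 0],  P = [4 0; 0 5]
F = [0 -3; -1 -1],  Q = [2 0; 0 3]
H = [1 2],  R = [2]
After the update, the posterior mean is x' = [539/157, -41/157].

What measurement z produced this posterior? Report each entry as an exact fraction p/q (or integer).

x̄ = F·x = [0, -2]
P̄ = F·P·Fᵀ + Q = [47 15; 15 12]
S = H·P̄·Hᵀ + R = [157]
K = P̄·Hᵀ·S⁻¹ = [77/157; 39/157]
x' − x̄ = [539/157, 273/157] = K·y
y = (KᵀK)⁻¹·Kᵀ·(x' − x̄) = [7]
z = y + H·x̄ = [7] + [-4] = [3]

z = [3]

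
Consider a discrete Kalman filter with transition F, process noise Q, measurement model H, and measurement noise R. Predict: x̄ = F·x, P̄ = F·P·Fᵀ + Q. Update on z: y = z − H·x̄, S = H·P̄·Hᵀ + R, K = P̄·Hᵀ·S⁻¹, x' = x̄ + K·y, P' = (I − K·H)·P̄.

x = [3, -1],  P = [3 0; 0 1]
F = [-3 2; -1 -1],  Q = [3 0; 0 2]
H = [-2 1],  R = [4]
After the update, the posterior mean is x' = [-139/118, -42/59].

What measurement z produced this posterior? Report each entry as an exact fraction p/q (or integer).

x̄ = F·x = [-11, -2]
P̄ = F·P·Fᵀ + Q = [34 7; 7 6]
S = H·P̄·Hᵀ + R = [118]
K = P̄·Hᵀ·S⁻¹ = [-61/118; -4/59]
x' − x̄ = [1159/118, 76/59] = K·y
y = (KᵀK)⁻¹·Kᵀ·(x' − x̄) = [-19]
z = y + H·x̄ = [-19] + [20] = [1]

z = [1]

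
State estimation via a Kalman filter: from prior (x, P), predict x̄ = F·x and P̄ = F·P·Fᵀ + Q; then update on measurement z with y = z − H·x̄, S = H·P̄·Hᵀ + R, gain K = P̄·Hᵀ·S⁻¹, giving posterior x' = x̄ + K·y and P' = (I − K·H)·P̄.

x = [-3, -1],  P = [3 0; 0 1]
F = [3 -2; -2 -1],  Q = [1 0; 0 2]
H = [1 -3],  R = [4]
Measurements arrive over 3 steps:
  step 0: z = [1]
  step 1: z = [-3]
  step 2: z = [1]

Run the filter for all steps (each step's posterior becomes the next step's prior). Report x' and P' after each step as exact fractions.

step 0: x' = [451/267, 100/267], P' = [2144/267 608/267; 608/267 284/267]
step 1: x' = [-75413/191033, 159282/191033], P' = [791630/191033 199254/191033; 199254/191033 129306/191033]
step 2: x' = [-137871181/72231667, -69086992/72231667], P' = [301208444/72231667 75979320/72231667; 75979320/72231667 48948624/72231667]

step 0: x̄ = F·x = [-7, 7]
step 0: P̄ = F·P·Fᵀ + Q = [32 -16; -16 15]
step 0: y = z − H·x̄ = [29]
step 0: S = H·P̄·Hᵀ + R = [267]
step 0: K = P̄·Hᵀ·S⁻¹ = [80/267; -61/267]
step 0: x' = x̄ + K·y = [451/267, 100/267]
step 0: P' = (I − K·H)·P̄ = [2144/267 608/267; 608/267 284/267]
step 1: x̄ = F·x = [1153/267, -334/89]
step 1: P̄ = F·P·Fᵀ + Q = [13403/267 -3896/89; -3896/89 3942/89]
step 1: y = z − H·x̄ = [-4960/267]
step 1: S = H·P̄·Hᵀ + R = [191033/267]
step 1: K = P̄·Hᵀ·S⁻¹ = [48467/191033; -47166/191033]
step 1: x' = x̄ + K·y = [-75413/191033, 159282/191033]
step 1: P' = (I − K·H)·P̄ = [791630/191033 199254/191033; 199254/191033 129306/191033]
step 2: x̄ = F·x = [-544803/191033, -8456/191033]
step 2: P̄ = F·P·Fᵀ + Q = [5441879/191033 -4291914/191033; -4291914/191033 4474908/191033]
step 2: y = z − H·x̄ = [710468/191033]
step 2: S = H·P̄·Hᵀ + R = [72231667/191033]
step 2: K = P̄·Hᵀ·S⁻¹ = [18317621/72231667; -17716638/72231667]
step 2: x' = x̄ + K·y = [-137871181/72231667, -69086992/72231667]
step 2: P' = (I − K·H)·P̄ = [301208444/72231667 75979320/72231667; 75979320/72231667 48948624/72231667]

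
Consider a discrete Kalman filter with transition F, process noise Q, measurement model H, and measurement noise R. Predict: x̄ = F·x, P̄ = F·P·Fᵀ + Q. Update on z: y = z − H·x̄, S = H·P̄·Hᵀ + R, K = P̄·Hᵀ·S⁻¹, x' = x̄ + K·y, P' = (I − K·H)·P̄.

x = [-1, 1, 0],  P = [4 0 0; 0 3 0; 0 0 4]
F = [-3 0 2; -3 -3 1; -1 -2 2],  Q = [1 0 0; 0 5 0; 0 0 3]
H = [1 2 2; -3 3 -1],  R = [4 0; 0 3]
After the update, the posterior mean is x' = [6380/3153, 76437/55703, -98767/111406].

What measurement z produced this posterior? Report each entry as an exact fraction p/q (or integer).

x̄ = F·x = [3, 0, -1]
P̄ = F·P·Fᵀ + Q = [53 44 28; 44 72 38; 28 38 35]
S = H·P̄·Hᵀ + R = [1077 27; 27 311]
K = P̄·Hᵀ·S⁻¹ = [592/3153 -203/1051; 13477/55703 7069/55703; 18083/111406 -3361/111406]
x' − x̄ = [-3079/3153, 76437/55703, 12639/111406] = K·y
y = (KᵀK)⁻¹·Kᵀ·(x' − x̄) = [2, 7]
z = y + H·x̄ = [2, 7] + [1, -8] = [3, -1]

z = [3, -1]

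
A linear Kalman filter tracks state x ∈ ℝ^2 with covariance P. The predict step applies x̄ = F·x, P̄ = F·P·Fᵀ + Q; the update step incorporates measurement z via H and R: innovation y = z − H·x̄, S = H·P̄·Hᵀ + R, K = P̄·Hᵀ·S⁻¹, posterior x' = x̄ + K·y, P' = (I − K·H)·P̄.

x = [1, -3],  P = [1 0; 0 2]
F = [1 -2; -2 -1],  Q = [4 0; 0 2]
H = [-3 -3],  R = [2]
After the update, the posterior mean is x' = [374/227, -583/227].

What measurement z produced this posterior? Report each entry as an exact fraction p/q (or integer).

z = [3]

x̄ = F·x = [7, 1]
P̄ = F·P·Fᵀ + Q = [13 2; 2 8]
S = H·P̄·Hᵀ + R = [227]
K = P̄·Hᵀ·S⁻¹ = [-45/227; -30/227]
x' − x̄ = [-1215/227, -810/227] = K·y
y = (KᵀK)⁻¹·Kᵀ·(x' − x̄) = [27]
z = y + H·x̄ = [27] + [-24] = [3]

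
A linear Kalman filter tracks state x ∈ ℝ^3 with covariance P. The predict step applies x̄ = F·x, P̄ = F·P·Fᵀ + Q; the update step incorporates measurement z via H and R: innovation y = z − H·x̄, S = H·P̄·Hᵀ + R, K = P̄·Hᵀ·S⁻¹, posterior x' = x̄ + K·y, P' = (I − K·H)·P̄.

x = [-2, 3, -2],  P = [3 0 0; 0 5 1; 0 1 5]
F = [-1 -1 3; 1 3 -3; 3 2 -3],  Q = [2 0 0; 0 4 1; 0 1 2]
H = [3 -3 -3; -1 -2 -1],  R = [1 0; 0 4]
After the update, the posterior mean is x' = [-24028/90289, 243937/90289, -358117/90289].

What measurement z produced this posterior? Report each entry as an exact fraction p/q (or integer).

z = [3, -1]

x̄ = F·x = [-7, 13, 6]
P̄ = F·P·Fᵀ + Q = [49 -51 -55; -51 79 70; -55 70 82]
S = H·P̄·Hᵀ + R = [5059 1356; 1356 417]
K = P̄·Hᵀ·S⁻¹ = [15819/90289 -28056/90289; -3396/90289 -27281/90289; -10835/90289 -2777/270867]
x' − x̄ = [607995/90289, -929820/90289, -899851/90289] = K·y
y = (KᵀK)⁻¹·Kᵀ·(x' − x̄) = [81, 24]
z = y + H·x̄ = [81, 24] + [-78, -25] = [3, -1]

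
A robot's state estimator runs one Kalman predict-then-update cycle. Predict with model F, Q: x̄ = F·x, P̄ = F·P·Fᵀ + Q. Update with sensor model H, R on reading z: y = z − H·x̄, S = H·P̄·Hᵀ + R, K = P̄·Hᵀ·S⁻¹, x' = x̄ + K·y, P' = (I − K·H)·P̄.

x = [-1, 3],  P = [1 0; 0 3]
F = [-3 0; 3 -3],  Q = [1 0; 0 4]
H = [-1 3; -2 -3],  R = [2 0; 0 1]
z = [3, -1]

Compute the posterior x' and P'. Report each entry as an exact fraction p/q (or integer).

x' = [-16184/26849, 19719/26849]
P' = [8633/26849 -2889/26849; -2889/26849 2951/26849]

x̄ = F·x = [3, -12]
P̄ = F·P·Fᵀ + Q = [10 -9; -9 40]
y = z − H·x̄ = [42, -31]
S = H·P̄·Hᵀ + R = [426 -313; -313 293]
K = P̄·Hᵀ·S⁻¹ = [-8650/26849 -8599/26849; 5871/26849 -3075/26849]
x' = x̄ + K·y = [-16184/26849, 19719/26849]
P' = (I − K·H)·P̄ = [8633/26849 -2889/26849; -2889/26849 2951/26849]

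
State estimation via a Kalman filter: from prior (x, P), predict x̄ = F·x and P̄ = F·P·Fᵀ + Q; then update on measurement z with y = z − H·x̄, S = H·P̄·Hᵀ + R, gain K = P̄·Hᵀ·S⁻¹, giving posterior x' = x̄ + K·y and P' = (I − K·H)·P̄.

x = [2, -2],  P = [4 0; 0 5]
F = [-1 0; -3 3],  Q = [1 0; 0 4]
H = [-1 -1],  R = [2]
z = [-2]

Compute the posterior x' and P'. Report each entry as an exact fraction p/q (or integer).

x' = [10/29, 40/29]
P' = [291/116 -257/116; -257/116 451/116]

x̄ = F·x = [-2, -12]
P̄ = F·P·Fᵀ + Q = [5 12; 12 85]
y = z − H·x̄ = [-16]
S = H·P̄·Hᵀ + R = [116]
K = P̄·Hᵀ·S⁻¹ = [-17/116; -97/116]
x' = x̄ + K·y = [10/29, 40/29]
P' = (I − K·H)·P̄ = [291/116 -257/116; -257/116 451/116]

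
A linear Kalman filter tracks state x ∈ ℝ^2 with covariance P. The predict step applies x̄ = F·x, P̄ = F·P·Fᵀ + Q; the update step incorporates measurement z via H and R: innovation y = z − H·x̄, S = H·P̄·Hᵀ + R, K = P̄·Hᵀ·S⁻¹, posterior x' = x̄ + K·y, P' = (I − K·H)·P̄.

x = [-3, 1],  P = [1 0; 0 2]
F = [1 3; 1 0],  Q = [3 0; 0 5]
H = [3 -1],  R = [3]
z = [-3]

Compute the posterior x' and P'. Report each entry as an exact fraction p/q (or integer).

x' = [-130/67, -195/67]
P' = [197/201 132/67; 132/67 399/67]

x̄ = F·x = [0, -3]
P̄ = F·P·Fᵀ + Q = [22 1; 1 6]
y = z − H·x̄ = [-6]
S = H·P̄·Hᵀ + R = [201]
K = P̄·Hᵀ·S⁻¹ = [65/201; -1/67]
x' = x̄ + K·y = [-130/67, -195/67]
P' = (I − K·H)·P̄ = [197/201 132/67; 132/67 399/67]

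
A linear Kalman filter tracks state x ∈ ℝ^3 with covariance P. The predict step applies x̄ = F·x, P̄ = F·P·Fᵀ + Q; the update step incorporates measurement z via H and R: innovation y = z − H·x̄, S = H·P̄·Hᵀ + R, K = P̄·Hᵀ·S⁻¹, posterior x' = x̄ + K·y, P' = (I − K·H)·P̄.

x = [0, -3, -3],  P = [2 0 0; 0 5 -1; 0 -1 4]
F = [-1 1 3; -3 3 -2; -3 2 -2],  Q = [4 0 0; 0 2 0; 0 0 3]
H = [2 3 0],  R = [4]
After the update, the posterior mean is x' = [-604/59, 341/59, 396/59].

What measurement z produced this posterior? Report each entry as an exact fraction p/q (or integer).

x̄ = F·x = [-12, -3, 0]
P̄ = F·P·Fᵀ + Q = [41 -10 -12; -10 93 74; -12 74 65]
S = H·P̄·Hᵀ + R = [885]
K = P̄·Hᵀ·S⁻¹ = [52/885; 259/885; 66/295]
x' − x̄ = [104/59, 518/59, 396/59] = K·y
y = (KᵀK)⁻¹·Kᵀ·(x' − x̄) = [30]
z = y + H·x̄ = [30] + [-33] = [-3]

z = [-3]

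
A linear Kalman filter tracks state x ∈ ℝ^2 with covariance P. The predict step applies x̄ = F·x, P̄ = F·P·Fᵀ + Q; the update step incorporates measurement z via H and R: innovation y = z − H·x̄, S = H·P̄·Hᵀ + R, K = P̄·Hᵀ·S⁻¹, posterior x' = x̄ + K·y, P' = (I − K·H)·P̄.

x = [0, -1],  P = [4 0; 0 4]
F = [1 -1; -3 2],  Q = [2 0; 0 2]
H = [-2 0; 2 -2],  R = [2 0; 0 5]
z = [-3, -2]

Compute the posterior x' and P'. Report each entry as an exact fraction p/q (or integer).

x' = [1771/1641, 2842/1641]
P' = [610/1641 460/1641; 460/1641 2230/1641]

x̄ = F·x = [1, -2]
P̄ = F·P·Fᵀ + Q = [10 -20; -20 54]
y = z − H·x̄ = [-1, -8]
S = H·P̄·Hᵀ + R = [42 -120; -120 421]
K = P̄·Hᵀ·S⁻¹ = [-610/1641 20/547; -460/1641 -236/547]
x' = x̄ + K·y = [1771/1641, 2842/1641]
P' = (I − K·H)·P̄ = [610/1641 460/1641; 460/1641 2230/1641]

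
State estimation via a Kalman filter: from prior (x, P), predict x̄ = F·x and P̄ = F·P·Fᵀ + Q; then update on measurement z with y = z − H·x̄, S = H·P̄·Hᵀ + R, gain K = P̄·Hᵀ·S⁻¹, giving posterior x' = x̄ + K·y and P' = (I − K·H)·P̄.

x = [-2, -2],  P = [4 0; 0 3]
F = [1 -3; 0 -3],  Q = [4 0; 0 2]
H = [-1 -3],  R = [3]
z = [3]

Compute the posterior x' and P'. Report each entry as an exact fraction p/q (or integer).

x' = [-1056/461, -84/461]
P' = [2679/461 -777/461; -777/461 373/461]

x̄ = F·x = [4, 6]
P̄ = F·P·Fᵀ + Q = [35 27; 27 29]
y = z − H·x̄ = [25]
S = H·P̄·Hᵀ + R = [461]
K = P̄·Hᵀ·S⁻¹ = [-116/461; -114/461]
x' = x̄ + K·y = [-1056/461, -84/461]
P' = (I − K·H)·P̄ = [2679/461 -777/461; -777/461 373/461]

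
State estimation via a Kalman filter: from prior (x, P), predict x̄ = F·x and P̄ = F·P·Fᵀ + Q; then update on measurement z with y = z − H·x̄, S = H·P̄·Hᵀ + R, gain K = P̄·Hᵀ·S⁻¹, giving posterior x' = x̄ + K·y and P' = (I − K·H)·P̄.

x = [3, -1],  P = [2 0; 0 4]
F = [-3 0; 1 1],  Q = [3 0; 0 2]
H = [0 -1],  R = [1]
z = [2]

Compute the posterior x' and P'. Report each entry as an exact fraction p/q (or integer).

x' = [-19/3, -14/9]
P' = [17 -2/3; -2/3 8/9]

x̄ = F·x = [-9, 2]
P̄ = F·P·Fᵀ + Q = [21 -6; -6 8]
y = z − H·x̄ = [4]
S = H·P̄·Hᵀ + R = [9]
K = P̄·Hᵀ·S⁻¹ = [2/3; -8/9]
x' = x̄ + K·y = [-19/3, -14/9]
P' = (I − K·H)·P̄ = [17 -2/3; -2/3 8/9]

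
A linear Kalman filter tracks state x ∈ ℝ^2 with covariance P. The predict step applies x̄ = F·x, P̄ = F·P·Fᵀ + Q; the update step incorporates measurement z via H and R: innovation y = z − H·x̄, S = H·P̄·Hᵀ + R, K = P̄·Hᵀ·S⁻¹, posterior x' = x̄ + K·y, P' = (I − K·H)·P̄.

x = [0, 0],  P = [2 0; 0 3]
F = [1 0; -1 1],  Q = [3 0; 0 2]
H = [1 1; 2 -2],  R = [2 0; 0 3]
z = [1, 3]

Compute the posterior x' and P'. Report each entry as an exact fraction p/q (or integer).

x̄ = F·x = [0, 0]
P̄ = F·P·Fᵀ + Q = [5 -2; -2 7]
y = z − H·x̄ = [1, 3]
S = H·P̄·Hᵀ + R = [10 -4; -4 67]
K = P̄·Hᵀ·S⁻¹ = [257/654 76/327; 263/654 -80/327]
x' = x̄ + K·y = [713/654, -217/654]
P' = (I − K·H)·P̄ = [371/654 143/654; 143/654 383/654]

x' = [713/654, -217/654]
P' = [371/654 143/654; 143/654 383/654]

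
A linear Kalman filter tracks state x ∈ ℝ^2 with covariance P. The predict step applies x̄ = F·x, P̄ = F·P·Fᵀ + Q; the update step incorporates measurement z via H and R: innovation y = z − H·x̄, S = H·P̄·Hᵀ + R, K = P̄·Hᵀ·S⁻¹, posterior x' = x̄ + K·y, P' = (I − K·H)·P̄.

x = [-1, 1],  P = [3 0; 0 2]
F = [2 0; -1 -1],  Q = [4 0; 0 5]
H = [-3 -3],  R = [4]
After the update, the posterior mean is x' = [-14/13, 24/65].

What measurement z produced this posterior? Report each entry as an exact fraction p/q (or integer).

z = [2]

x̄ = F·x = [-2, 0]
P̄ = F·P·Fᵀ + Q = [16 -6; -6 10]
S = H·P̄·Hᵀ + R = [130]
K = P̄·Hᵀ·S⁻¹ = [-3/13; -6/65]
x' − x̄ = [12/13, 24/65] = K·y
y = (KᵀK)⁻¹·Kᵀ·(x' − x̄) = [-4]
z = y + H·x̄ = [-4] + [6] = [2]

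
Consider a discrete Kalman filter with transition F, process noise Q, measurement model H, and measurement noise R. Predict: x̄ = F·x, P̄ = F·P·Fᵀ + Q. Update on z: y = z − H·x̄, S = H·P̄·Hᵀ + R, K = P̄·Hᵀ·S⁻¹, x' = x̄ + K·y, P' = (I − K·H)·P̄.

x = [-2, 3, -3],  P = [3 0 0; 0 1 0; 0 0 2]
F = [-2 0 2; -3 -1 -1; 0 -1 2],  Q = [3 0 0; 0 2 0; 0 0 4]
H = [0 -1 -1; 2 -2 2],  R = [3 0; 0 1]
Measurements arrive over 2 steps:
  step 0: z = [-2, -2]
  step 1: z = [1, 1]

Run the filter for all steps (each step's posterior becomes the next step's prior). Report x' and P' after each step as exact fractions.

step 0: x̄ = F·x = [-2, 6, -9]
step 0: P̄ = F·P·Fᵀ + Q = [23 14 8; 14 32 -3; 8 -3 13]
step 0: y = z − H·x̄ = [-5, 32]
step 0: S = H·P̄·Hᵀ + R = [42 -6; -6 249]
step 0: K = P̄·Hᵀ·S⁻¹ = [-293/579 24/193; -2491/3474 -323/1737; -367/1737 326/1737]
step 0: x' = x̄ + K·y = [2611/579, 1403/386, -374/193]
step 0: P' = (I − K·H)·P̄ = [4423/579 2633/579 -1754/579; 2633/579 11797/3474 -2162/1737; -1754/579 -2162/1737 3263/1737]
step 1: x̄ = F·x = [-7466/579, -5877/386, -2899/386]
step 1: P̄ = F·P·Fᵀ + Q = [113435/1737 38086/579 18074/579; 38086/579 31901/386 12623/386; 18074/579 12623/386 7677/386]
step 1: y = z − H·x̄ = [-4195/193, 6577/579]
step 1: S = H·P̄·Hᵀ + R = [32991/193 -13216/193; -13216/193 233165/1737]
step 1: K = P̄·Hᵀ·S⁻¹ = [-15302624/31711827 319946/1510087; -23127742/31711827 -205518/1510087; -1126370/4530261 222510/1510087]
step 1: x' = x̄ + K·y = [22460/31711827, -58302271/63423654, -3917543/9060522]
step 1: P' = (I − K·H)·P̄ = [173565661/31711827 108057050/31711827 -8878454/4530261; 108057050/31711827 179598215/63423654 -5833109/9060522; -8878454/4530261 -5833109/9060522 12591329/9060522]

step 0: x' = [2611/579, 1403/386, -374/193], P' = [4423/579 2633/579 -1754/579; 2633/579 11797/3474 -2162/1737; -1754/579 -2162/1737 3263/1737]
step 1: x' = [22460/31711827, -58302271/63423654, -3917543/9060522], P' = [173565661/31711827 108057050/31711827 -8878454/4530261; 108057050/31711827 179598215/63423654 -5833109/9060522; -8878454/4530261 -5833109/9060522 12591329/9060522]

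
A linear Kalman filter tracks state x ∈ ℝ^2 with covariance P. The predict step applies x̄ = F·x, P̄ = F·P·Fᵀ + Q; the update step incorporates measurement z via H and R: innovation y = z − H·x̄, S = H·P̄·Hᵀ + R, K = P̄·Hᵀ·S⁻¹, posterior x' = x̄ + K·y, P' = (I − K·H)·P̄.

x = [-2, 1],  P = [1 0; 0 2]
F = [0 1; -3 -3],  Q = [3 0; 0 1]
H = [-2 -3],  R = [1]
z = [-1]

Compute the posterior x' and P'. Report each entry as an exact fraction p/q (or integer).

x̄ = F·x = [1, 3]
P̄ = F·P·Fᵀ + Q = [5 -6; -6 28]
y = z − H·x̄ = [10]
S = H·P̄·Hᵀ + R = [201]
K = P̄·Hᵀ·S⁻¹ = [8/201; -24/67]
x' = x̄ + K·y = [281/201, -39/67]
P' = (I − K·H)·P̄ = [941/201 -210/67; -210/67 148/67]

x' = [281/201, -39/67]
P' = [941/201 -210/67; -210/67 148/67]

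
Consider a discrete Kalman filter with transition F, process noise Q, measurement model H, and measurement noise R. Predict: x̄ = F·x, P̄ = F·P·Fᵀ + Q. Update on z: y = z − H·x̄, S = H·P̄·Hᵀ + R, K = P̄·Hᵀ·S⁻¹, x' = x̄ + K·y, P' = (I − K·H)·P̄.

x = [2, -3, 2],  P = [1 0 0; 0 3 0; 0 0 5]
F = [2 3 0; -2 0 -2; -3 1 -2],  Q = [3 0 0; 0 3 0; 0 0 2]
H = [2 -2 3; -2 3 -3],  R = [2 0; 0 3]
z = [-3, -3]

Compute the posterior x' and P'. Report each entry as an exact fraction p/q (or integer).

x̄ = F·x = [-5, -8, -13]
P̄ = F·P·Fᵀ + Q = [34 -4 3; -4 27 26; 3 26 34]
y = z − H·x̄ = [30, -28]
S = H·P̄·Hᵀ + R = [308 -290; -290 304]
K = P̄·Hᵀ·S⁻¹ = [15/4766 -1381/4766; 4027/4766 2007/2383; 2081/2383 1750/2383]
x' = x̄ + K·y = [7644/2383, -14855/2383, -17549/2383]
P' = (I − K·H)·P̄ = [18930/2383 -4113/4766 -13986/2383; -4113/4766 10048/2383 9412/2383; -13986/2383 9412/2383 16986/2383]

x' = [7644/2383, -14855/2383, -17549/2383]
P' = [18930/2383 -4113/4766 -13986/2383; -4113/4766 10048/2383 9412/2383; -13986/2383 9412/2383 16986/2383]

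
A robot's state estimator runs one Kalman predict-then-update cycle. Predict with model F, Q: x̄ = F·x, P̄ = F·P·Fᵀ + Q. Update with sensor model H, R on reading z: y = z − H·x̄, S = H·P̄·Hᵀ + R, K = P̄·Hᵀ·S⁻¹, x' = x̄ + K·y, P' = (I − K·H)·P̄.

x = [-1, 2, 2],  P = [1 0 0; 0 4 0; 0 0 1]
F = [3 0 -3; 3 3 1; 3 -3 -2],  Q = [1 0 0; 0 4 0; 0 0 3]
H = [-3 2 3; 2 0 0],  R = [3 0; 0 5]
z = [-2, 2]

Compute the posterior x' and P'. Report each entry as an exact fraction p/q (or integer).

x' = [31/81, 215/27, -151/27]
P' = [95/81 10/27 25/27; 10/27 65743/1368 -43367/1368; 25/27 -43367/1368 30655/1368]

x̄ = F·x = [-9, 5, -13]
P̄ = F·P·Fᵀ + Q = [19 6 15; 6 50 -29; 15 -29 52]
y = z − H·x̄ = [0, 20]
S = H·P̄·Hᵀ + R = [152 0; 0 81]
K = P̄·Hᵀ·S⁻¹ = [0 38/81; -5/152 4/27; 53/152 10/27]
x' = x̄ + K·y = [31/81, 215/27, -151/27]
P' = (I − K·H)·P̄ = [95/81 10/27 25/27; 10/27 65743/1368 -43367/1368; 25/27 -43367/1368 30655/1368]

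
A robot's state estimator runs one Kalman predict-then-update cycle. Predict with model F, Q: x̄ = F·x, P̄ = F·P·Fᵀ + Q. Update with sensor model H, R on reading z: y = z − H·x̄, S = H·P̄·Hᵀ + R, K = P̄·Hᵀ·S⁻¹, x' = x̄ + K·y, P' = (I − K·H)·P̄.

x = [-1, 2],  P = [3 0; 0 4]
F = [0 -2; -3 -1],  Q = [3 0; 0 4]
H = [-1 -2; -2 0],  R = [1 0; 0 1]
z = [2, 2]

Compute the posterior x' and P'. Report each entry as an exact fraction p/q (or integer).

x' = [-2615/2471, -1111/2471]
P' = [2423/9884 -597/4942; -597/4942 760/2471]

x̄ = F·x = [-4, 1]
P̄ = F·P·Fᵀ + Q = [19 8; 8 35]
y = z − H·x̄ = [0, -6]
S = H·P̄·Hᵀ + R = [192 70; 70 77]
K = P̄·Hᵀ·S⁻¹ = [-5/1412 -2423/4942; -349/706 597/2471]
x' = x̄ + K·y = [-2615/2471, -1111/2471]
P' = (I − K·H)·P̄ = [2423/9884 -597/4942; -597/4942 760/2471]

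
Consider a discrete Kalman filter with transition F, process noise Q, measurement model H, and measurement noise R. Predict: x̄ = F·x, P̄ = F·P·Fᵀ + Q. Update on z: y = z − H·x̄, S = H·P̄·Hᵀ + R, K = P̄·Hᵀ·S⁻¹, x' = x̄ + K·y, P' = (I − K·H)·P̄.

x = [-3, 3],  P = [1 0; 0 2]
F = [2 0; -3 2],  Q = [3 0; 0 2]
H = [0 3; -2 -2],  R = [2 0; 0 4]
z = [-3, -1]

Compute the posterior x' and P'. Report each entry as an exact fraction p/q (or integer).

x' = [1901/2148, -815/1074]
P' = [1081/1074 -103/537; -103/537 116/537]

x̄ = F·x = [-6, 15]
P̄ = F·P·Fᵀ + Q = [7 -6; -6 19]
y = z − H·x̄ = [-48, 17]
S = H·P̄·Hᵀ + R = [173 -78; -78 60]
K = P̄·Hᵀ·S⁻¹ = [-103/358 -875/2148; 58/179 -13/1074]
x' = x̄ + K·y = [1901/2148, -815/1074]
P' = (I − K·H)·P̄ = [1081/1074 -103/537; -103/537 116/537]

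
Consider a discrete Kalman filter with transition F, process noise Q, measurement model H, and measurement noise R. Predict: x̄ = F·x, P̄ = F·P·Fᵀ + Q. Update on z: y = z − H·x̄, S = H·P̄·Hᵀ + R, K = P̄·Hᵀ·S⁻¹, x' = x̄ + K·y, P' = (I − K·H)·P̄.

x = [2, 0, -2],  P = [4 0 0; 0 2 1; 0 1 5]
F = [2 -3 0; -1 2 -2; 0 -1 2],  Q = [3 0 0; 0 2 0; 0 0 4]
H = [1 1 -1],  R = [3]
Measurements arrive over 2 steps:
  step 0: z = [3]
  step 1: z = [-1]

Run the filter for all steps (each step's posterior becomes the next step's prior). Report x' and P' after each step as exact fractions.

step 0: x̄ = F·x = [4, 2, -4]
step 0: P̄ = F·P·Fᵀ + Q = [37 -14 0; -14 26 -18; 0 -18 22]
step 0: y = z − H·x̄ = [-7]
step 0: S = H·P̄·Hᵀ + R = [96]
step 0: K = P̄·Hᵀ·S⁻¹ = [23/96; 5/16; -5/12]
step 0: x' = x̄ + K·y = [223/96, -3/16, -13/12]
step 0: P' = (I − K·H)·P̄ = [3023/96 -339/16 115/12; -339/16 133/8 -11/2; 115/12 -11/2 16/3]
step 1: x̄ = F·x = [125/24, -17/32, -95/48]
step 1: P̄ = F·P·Fᵀ + Q = [3197/6 -3059/8 1963/12; -3059/8 9229/32 -2047/16; 1963/12 -2047/16 1535/24]
step 1: y = z − H·x̄ = [-245/32]
step 1: S = H·P̄·Hᵀ + R = [1669/32]
step 1: K = P̄·Hᵀ·S⁻¹ = [-420/1669; 1087/1669; -906/1669]
step 1: x' = x̄ + K·y = [35725/5007, -9209/1669, 10900/5007]
step 1: P' = (I − K·H)·P̄ = [2651359/5007 -623917/1669 783388/5007; -623917/1669 444426/1669 -182752/1669; 783388/5007 -182752/1669 243286/5007]

step 0: x' = [223/96, -3/16, -13/12], P' = [3023/96 -339/16 115/12; -339/16 133/8 -11/2; 115/12 -11/2 16/3]
step 1: x' = [35725/5007, -9209/1669, 10900/5007], P' = [2651359/5007 -623917/1669 783388/5007; -623917/1669 444426/1669 -182752/1669; 783388/5007 -182752/1669 243286/5007]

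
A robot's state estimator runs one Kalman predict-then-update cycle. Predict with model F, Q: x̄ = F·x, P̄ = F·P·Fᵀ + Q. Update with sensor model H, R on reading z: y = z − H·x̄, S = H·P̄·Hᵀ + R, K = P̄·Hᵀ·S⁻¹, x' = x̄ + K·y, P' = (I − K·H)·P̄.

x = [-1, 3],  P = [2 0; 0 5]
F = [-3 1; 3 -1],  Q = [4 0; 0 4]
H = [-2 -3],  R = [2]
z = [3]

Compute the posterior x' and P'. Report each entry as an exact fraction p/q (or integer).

x̄ = F·x = [6, -6]
P̄ = F·P·Fᵀ + Q = [27 -23; -23 27]
y = z − H·x̄ = [-3]
S = H·P̄·Hᵀ + R = [77]
K = P̄·Hᵀ·S⁻¹ = [15/77; -5/11]
x' = x̄ + K·y = [417/77, -51/11]
P' = (I − K·H)·P̄ = [1854/77 -178/11; -178/11 122/11]

x' = [417/77, -51/11]
P' = [1854/77 -178/11; -178/11 122/11]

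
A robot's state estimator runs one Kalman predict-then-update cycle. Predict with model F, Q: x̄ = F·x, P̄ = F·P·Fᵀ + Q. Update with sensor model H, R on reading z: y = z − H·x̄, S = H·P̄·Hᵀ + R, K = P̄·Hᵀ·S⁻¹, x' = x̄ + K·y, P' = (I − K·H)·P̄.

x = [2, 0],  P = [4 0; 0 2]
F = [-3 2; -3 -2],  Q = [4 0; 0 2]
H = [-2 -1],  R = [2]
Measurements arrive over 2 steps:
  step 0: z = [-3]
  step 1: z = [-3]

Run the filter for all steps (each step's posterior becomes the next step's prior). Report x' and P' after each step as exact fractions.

step 0: x̄ = F·x = [-6, -6]
step 0: P̄ = F·P·Fᵀ + Q = [48 28; 28 46]
step 0: y = z − H·x̄ = [-21]
step 0: S = H·P̄·Hᵀ + R = [352]
step 0: K = P̄·Hᵀ·S⁻¹ = [-31/88; -51/176]
step 0: x' = x̄ + K·y = [123/88, 15/176]
step 0: P' = (I − K·H)·P̄ = [95/22 -349/44; -349/44 1447/88]
step 1: x̄ = F·x = [-177/44, -48/11]
step 1: P̄ = F·P·Fᵀ + Q = [2242/11 -296/11; -296/11 126/11]
step 1: y = z − H·x̄ = [-339/22]
step 1: S = H·P̄·Hᵀ + R = [7932/11]
step 1: K = P̄·Hᵀ·S⁻¹ = [-349/661; 233/3966]
step 1: x' = x̄ + K·y = [10875/2644, -13931/2644]
step 1: P' = (I − K·H)·P̄ = [1850/661 -3002/661; -3002/661 17779/1983]

step 0: x' = [123/88, 15/176], P' = [95/22 -349/44; -349/44 1447/88]
step 1: x' = [10875/2644, -13931/2644], P' = [1850/661 -3002/661; -3002/661 17779/1983]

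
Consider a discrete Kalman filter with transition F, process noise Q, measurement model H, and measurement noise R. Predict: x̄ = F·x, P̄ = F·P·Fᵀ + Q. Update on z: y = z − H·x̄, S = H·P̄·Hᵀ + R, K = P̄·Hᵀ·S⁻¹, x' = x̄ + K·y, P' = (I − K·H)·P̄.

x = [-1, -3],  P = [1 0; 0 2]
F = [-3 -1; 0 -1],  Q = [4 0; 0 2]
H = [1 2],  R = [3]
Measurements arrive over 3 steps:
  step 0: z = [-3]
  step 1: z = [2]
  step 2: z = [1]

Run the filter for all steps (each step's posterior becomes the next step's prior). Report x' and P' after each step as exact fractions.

step 0: x' = [-11/14, -4/7], P' = [269/42 -53/21; -53/21 34/21]
step 1: x' = [17/15, 33/65], P' = [251/15 -106/15; -106/15 698/195]
step 2: x' = [4357/1530, -803/765], P' = [4067/170 -2614/255; -2614/255 424/85]

step 0: x̄ = F·x = [6, 3]
step 0: P̄ = F·P·Fᵀ + Q = [15 2; 2 4]
step 0: y = z − H·x̄ = [-15]
step 0: S = H·P̄·Hᵀ + R = [42]
step 0: K = P̄·Hᵀ·S⁻¹ = [19/42; 5/21]
step 0: x' = x̄ + K·y = [-11/14, -4/7]
step 0: P' = (I − K·H)·P̄ = [269/42 -53/21; -53/21 34/21]
step 1: x̄ = F·x = [41/14, 4/7]
step 1: P̄ = F·P·Fᵀ + Q = [2021/42 -125/21; -125/21 76/21]
step 1: y = z − H·x̄ = [-29/14]
step 1: S = H·P̄·Hᵀ + R = [585/14]
step 1: K = P̄·Hᵀ·S⁻¹ = [13/15; 2/65]
step 1: x' = x̄ + K·y = [17/15, 33/65]
step 1: P' = (I − K·H)·P̄ = [251/15 -106/15; -106/15 698/195]
step 2: x̄ = F·x = [-254/65, -33/65]
step 2: P̄ = F·P·Fᵀ + Q = [22577/195 -3436/195; -3436/195 1088/195]
step 2: y = z − H·x̄ = [77/13]
step 2: S = H·P̄·Hᵀ + R = [918/13]
step 2: K = P̄·Hᵀ·S⁻¹ = [349/306; -14/153]
step 2: x' = x̄ + K·y = [4357/1530, -803/765]
step 2: P' = (I − K·H)·P̄ = [4067/170 -2614/255; -2614/255 424/85]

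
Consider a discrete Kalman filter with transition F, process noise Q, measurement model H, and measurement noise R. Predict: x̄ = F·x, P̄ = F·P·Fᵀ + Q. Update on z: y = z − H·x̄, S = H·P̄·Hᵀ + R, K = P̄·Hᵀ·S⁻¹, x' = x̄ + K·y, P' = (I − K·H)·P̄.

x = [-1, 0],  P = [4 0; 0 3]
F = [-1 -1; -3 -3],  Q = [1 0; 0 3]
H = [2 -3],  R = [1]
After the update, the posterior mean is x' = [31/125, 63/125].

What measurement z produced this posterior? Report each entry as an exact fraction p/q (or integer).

x̄ = F·x = [1, 3]
P̄ = F·P·Fᵀ + Q = [8 21; 21 66]
S = H·P̄·Hᵀ + R = [375]
K = P̄·Hᵀ·S⁻¹ = [-47/375; -52/125]
x' − x̄ = [-94/125, -312/125] = K·y
y = (KᵀK)⁻¹·Kᵀ·(x' − x̄) = [6]
z = y + H·x̄ = [6] + [-7] = [-1]

z = [-1]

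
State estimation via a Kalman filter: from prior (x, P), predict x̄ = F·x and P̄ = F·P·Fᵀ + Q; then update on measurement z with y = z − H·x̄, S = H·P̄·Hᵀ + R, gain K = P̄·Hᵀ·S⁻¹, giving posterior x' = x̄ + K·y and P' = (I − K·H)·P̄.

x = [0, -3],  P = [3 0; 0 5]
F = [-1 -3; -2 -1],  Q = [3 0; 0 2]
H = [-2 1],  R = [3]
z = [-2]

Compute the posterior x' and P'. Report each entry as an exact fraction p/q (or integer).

x̄ = F·x = [9, 3]
P̄ = F·P·Fᵀ + Q = [51 21; 21 19]
y = z − H·x̄ = [13]
S = H·P̄·Hᵀ + R = [142]
K = P̄·Hᵀ·S⁻¹ = [-81/142; -23/142]
x' = x̄ + K·y = [225/142, 127/142]
P' = (I − K·H)·P̄ = [681/142 1119/142; 1119/142 2169/142]

x' = [225/142, 127/142]
P' = [681/142 1119/142; 1119/142 2169/142]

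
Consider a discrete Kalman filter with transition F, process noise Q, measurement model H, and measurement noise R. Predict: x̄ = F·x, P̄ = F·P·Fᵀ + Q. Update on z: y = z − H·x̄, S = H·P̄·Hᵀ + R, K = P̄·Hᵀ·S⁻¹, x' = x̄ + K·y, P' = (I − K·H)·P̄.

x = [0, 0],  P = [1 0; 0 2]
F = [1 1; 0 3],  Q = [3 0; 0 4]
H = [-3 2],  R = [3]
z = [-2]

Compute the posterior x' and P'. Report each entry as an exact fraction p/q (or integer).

x' = [12/73, -52/73]
P' = [402/73 594/73; 594/73 930/73]

x̄ = F·x = [0, 0]
P̄ = F·P·Fᵀ + Q = [6 6; 6 22]
y = z − H·x̄ = [-2]
S = H·P̄·Hᵀ + R = [73]
K = P̄·Hᵀ·S⁻¹ = [-6/73; 26/73]
x' = x̄ + K·y = [12/73, -52/73]
P' = (I − K·H)·P̄ = [402/73 594/73; 594/73 930/73]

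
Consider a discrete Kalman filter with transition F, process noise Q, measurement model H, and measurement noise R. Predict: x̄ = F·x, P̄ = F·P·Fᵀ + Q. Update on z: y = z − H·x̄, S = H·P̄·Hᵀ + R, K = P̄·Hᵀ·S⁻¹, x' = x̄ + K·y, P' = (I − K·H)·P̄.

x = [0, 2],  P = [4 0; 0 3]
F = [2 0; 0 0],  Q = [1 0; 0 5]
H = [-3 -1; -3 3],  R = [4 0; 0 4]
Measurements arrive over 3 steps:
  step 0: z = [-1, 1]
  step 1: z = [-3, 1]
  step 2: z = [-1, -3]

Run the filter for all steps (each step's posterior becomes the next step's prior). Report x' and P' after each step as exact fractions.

step 0: x̄ = F·x = [0, 0]
step 0: P̄ = F·P·Fᵀ + Q = [17 0; 0 5]
step 0: y = z − H·x̄ = [-1, 1]
step 0: S = H·P̄·Hᵀ + R = [162 138; 138 202]
step 0: K = P̄·Hᵀ·S⁻¹ = [-68/285 -17/190; -77/342 13/57]
step 0: x' = x̄ + K·y = [17/114, 155/342]
step 0: P' = (I − K·H)·P̄ = [51/190 17/114; 17/114 155/342]
step 1: x̄ = F·x = [17/57, 0]
step 1: P̄ = F·P·Fᵀ + Q = [197/95 0; 0 5]
step 1: y = z − H·x̄ = [-40/19, 36/19]
step 1: S = H·P̄·Hᵀ + R = [2628/95 348/95; 348/95 6428/95]
step 1: K = P̄·Hᵀ·S⁻¹ = [-394/1839 -197/2452; -2335/11034 1715/7356]
step 1: x' = x̄ + K·y = [366/613, 4895/5517]
step 1: P' = (I − K·H)·P̄ = [591/2452 985/7356; 985/7356 9815/22068]
step 2: x̄ = F·x = [732/613, 0]
step 2: P̄ = F·P·Fᵀ + Q = [1204/613 0; 0 5]
step 2: y = z − H·x̄ = [1583/613, 357/613]
step 2: S = H·P̄·Hᵀ + R = [16353/613 1641/613; 1641/613 40873/613]
step 2: K = P̄·Hᵀ·S⁻¹ = [-9632/45249 -1204/15083; -57245/271494 21125/90498]
step 2: x' = x̄ + K·y = [27056/45249, -55460/135747]
step 2: P' = (I − K·H)·P̄ = [3612/15083 6020/45249; 6020/45249 60310/135747]

step 0: x' = [17/114, 155/342], P' = [51/190 17/114; 17/114 155/342]
step 1: x' = [366/613, 4895/5517], P' = [591/2452 985/7356; 985/7356 9815/22068]
step 2: x' = [27056/45249, -55460/135747], P' = [3612/15083 6020/45249; 6020/45249 60310/135747]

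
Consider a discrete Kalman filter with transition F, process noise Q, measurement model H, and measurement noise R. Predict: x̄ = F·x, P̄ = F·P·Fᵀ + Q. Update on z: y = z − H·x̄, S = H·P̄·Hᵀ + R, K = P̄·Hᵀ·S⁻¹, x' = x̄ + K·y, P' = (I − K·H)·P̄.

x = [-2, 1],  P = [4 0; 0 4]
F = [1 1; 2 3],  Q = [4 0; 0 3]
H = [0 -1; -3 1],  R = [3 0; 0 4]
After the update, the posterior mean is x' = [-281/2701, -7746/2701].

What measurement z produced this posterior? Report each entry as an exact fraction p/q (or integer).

z = [3, -3]

x̄ = F·x = [-1, -1]
P̄ = F·P·Fᵀ + Q = [12 20; 20 55]
S = H·P̄·Hᵀ + R = [58 5; 5 47]
K = P̄·Hᵀ·S⁻¹ = [-860/2701 -828/2701; -2560/2701 -15/2701]
x' − x̄ = [2420/2701, -5045/2701] = K·y
y = (KᵀK)⁻¹·Kᵀ·(x' − x̄) = [2, -5]
z = y + H·x̄ = [2, -5] + [1, 2] = [3, -3]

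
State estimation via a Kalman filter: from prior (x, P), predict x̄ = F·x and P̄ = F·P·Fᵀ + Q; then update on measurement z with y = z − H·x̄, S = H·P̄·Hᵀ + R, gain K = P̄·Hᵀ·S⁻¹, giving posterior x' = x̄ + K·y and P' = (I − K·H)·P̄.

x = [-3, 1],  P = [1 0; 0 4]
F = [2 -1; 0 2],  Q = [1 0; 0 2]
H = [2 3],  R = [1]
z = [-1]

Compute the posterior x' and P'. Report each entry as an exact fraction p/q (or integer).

x̄ = F·x = [-7, 2]
P̄ = F·P·Fᵀ + Q = [9 -8; -8 18]
y = z − H·x̄ = [7]
S = H·P̄·Hᵀ + R = [103]
K = P̄·Hᵀ·S⁻¹ = [-6/103; 38/103]
x' = x̄ + K·y = [-763/103, 472/103]
P' = (I − K·H)·P̄ = [891/103 -596/103; -596/103 410/103]

x' = [-763/103, 472/103]
P' = [891/103 -596/103; -596/103 410/103]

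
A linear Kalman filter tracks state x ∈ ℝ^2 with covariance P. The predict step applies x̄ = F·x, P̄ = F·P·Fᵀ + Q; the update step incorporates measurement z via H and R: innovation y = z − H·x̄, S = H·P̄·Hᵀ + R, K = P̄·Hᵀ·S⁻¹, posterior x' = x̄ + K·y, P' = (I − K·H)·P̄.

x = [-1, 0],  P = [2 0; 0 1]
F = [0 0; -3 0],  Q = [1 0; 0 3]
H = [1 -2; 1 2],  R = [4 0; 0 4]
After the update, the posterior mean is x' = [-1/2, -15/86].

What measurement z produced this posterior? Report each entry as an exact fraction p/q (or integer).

x̄ = F·x = [0, 3]
P̄ = F·P·Fᵀ + Q = [1 0; 0 21]
S = H·P̄·Hᵀ + R = [89 -83; -83 89]
K = P̄·Hᵀ·S⁻¹ = [1/6 1/6; -21/86 21/86]
x' − x̄ = [-1/2, -273/86] = K·y
y = (KᵀK)⁻¹·Kᵀ·(x' − x̄) = [5, -8]
z = y + H·x̄ = [5, -8] + [-6, 6] = [-1, -2]

z = [-1, -2]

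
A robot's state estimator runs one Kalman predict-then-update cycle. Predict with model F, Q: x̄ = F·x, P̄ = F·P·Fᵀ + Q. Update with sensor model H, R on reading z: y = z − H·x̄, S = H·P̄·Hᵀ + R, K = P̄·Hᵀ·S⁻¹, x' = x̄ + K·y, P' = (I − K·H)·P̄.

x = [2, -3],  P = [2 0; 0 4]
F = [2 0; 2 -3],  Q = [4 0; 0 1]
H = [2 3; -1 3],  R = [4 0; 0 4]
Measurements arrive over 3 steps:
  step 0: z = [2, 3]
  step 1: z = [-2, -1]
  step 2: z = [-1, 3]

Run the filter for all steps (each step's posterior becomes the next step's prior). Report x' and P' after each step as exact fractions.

step 0: x̄ = F·x = [4, 13]
step 0: P̄ = F·P·Fᵀ + Q = [12 8; 8 45]
step 0: y = z − H·x̄ = [-45, -32]
step 0: S = H·P̄·Hᵀ + R = [553 405; 405 373]
step 0: K = P̄·Hᵀ·S⁻¹ = [3261/10561 -3201/10561; 1222/10561 2269/10561]
step 0: x' = x̄ + K·y = [-2069/10561, 9695/10561]
step 0: P' = (I − K·H)·P̄ = [8616/10561 -1396/10561; -1396/10561 2560/10561]
step 1: x̄ = F·x = [-4138/10561, -33223/10561]
step 1: P̄ = F·P·Fᵀ + Q = [76708/10561 42840/10561; 42840/10561 84817/10561]
step 1: y = z − H·x̄ = [86823/10561, 84970/10561]
step 1: S = H·P̄·Hᵀ + R = [1626509/10561 738457/10561; 738457/10561 625265/10561]
step 1: K = P̄·Hᵀ·S⁻¹ = [3267299/11165619 -2933551/11165619; 445084/3721873 733951/3721873]
step 1: x' = x̄ + K·y = [-1116415/11165619, -2144157/3721873]
step 1: P' = (I − K·H)·P̄ = [8267800/11165619 -385156/3721873; -385156/3721873 850216/3721873]
step 2: x̄ = F·x = [-2232830/11165619, 17064583/11165619]
step 2: P̄ = F·P·Fᵀ + Q = [77733676/11165619 40004008/11165619; 40004008/11165619 81058267/11165619]
step 2: y = z − H·x̄ = [-57893708/11165619, -19929722/11165619]
step 2: S = H·P̄·Hᵀ + R = [1565169679/11165619 694069075/11165619; 694069075/11165619 611896507/11165619]
step 2: K = P̄·Hᵀ·S⁻¹ = [100554047/343790063 -2799417733/10657491953; 40981124/343790063 2097634847/10657491953]
step 2: x' = x̄ + K·y = [-13297032280/10657491953, 5956799227/10657491953]
step 2: P' = (I − K·H)·P̄ = [7888790920/10657491953 -1102960004/10657491953; -1102960004/10657491953 2429193128/10657491953]

step 0: x' = [-2069/10561, 9695/10561], P' = [8616/10561 -1396/10561; -1396/10561 2560/10561]
step 1: x' = [-1116415/11165619, -2144157/3721873], P' = [8267800/11165619 -385156/3721873; -385156/3721873 850216/3721873]
step 2: x' = [-13297032280/10657491953, 5956799227/10657491953], P' = [7888790920/10657491953 -1102960004/10657491953; -1102960004/10657491953 2429193128/10657491953]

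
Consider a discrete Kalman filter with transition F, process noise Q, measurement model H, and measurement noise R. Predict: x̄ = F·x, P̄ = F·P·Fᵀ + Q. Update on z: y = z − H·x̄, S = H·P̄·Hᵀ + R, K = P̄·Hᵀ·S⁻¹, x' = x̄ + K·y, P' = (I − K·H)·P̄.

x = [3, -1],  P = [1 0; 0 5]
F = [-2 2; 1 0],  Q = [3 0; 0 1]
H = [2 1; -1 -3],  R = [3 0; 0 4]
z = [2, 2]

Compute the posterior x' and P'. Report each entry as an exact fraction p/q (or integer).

x̄ = F·x = [-8, 3]
P̄ = F·P·Fᵀ + Q = [27 -2; -2 2]
y = z − H·x̄ = [15, 3]
S = H·P̄·Hᵀ + R = [105 -46; -46 37]
K = P̄·Hᵀ·S⁻¹ = [958/1769 187/1769; -258/1769 -512/1769]
x' = x̄ + K·y = [779/1769, -99/1769]
P' = (I − K·H)·P̄ = [1874/1769 -874/1769; -874/1769 974/1769]

x' = [779/1769, -99/1769]
P' = [1874/1769 -874/1769; -874/1769 974/1769]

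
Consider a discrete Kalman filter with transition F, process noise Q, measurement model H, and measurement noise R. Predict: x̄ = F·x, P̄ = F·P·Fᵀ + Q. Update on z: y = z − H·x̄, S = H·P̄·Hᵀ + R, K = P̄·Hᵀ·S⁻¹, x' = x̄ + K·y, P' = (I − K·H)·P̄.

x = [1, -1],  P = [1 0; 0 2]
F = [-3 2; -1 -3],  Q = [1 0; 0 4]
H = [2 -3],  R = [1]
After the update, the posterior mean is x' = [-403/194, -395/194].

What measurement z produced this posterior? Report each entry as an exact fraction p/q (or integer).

z = [2]

x̄ = F·x = [-5, 2]
P̄ = F·P·Fᵀ + Q = [18 -9; -9 23]
S = H·P̄·Hᵀ + R = [388]
K = P̄·Hᵀ·S⁻¹ = [63/388; -87/388]
x' − x̄ = [567/194, -783/194] = K·y
y = (KᵀK)⁻¹·Kᵀ·(x' − x̄) = [18]
z = y + H·x̄ = [18] + [-16] = [2]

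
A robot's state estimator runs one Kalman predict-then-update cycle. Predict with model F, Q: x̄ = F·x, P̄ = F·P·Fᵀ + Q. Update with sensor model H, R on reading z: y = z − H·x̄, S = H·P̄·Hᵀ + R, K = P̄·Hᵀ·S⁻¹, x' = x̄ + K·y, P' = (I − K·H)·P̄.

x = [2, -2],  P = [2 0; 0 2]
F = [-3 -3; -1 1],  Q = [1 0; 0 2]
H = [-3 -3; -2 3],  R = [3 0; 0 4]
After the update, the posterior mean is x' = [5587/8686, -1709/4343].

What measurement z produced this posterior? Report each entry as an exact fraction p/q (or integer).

x̄ = F·x = [0, -4]
P̄ = F·P·Fᵀ + Q = [37 0; 0 6]
S = H·P̄·Hᵀ + R = [390 168; 168 206]
K = P̄·Hᵀ·S⁻¹ = [-1739/8686 -851/4343; -561/4343 837/4343]
x' − x̄ = [5587/8686, 15663/4343] = K·y
y = (KᵀK)⁻¹·Kᵀ·(x' − x̄) = [-13, 10]
z = y + H·x̄ = [-13, 10] + [12, -12] = [-1, -2]

z = [-1, -2]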